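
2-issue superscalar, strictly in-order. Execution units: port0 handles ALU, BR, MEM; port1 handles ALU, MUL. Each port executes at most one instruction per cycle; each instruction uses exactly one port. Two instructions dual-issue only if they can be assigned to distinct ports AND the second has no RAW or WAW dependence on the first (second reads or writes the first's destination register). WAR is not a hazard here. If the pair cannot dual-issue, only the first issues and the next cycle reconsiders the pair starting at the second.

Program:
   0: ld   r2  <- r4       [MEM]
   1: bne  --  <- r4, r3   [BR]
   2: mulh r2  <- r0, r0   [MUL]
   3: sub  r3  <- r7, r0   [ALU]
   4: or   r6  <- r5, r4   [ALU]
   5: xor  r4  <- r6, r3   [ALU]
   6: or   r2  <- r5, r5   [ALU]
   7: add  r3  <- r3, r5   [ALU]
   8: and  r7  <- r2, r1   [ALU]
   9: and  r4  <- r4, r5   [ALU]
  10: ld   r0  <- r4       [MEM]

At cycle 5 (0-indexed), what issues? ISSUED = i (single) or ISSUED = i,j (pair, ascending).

0. ld @i0  | no-port MEM/BR
1. bne+mulh @i1&i2  | dual
2. sub+or @i3&i4  | dual
3. xor+or @i5&i6  | dual
4. add+and @i7&i8  | dual
5. and @i9  | RAW r4
6. ld @i10  | tail

ISSUED = 9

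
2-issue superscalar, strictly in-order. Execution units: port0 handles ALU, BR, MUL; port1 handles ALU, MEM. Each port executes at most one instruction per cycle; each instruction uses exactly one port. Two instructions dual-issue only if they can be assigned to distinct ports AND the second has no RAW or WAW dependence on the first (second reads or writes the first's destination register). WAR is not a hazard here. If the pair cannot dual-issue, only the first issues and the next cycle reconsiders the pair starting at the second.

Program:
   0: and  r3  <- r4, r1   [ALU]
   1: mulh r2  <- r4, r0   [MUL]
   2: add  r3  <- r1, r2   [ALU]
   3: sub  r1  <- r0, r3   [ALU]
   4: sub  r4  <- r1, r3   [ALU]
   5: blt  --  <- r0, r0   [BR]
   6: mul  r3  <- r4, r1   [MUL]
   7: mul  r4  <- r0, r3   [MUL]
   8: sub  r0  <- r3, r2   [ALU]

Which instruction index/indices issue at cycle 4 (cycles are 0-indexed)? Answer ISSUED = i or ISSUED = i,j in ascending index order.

[0] i0&i1  and/mulh  -- pair
[1] i2  add  -- RAW r3
[2] i3  sub  -- RAW r1
[3] i4&i5  sub/blt  -- pair
[4] i6  mul  -- no-port MUL/MUL
[5] i7&i8  mul/sub  -- pair

ISSUED = 6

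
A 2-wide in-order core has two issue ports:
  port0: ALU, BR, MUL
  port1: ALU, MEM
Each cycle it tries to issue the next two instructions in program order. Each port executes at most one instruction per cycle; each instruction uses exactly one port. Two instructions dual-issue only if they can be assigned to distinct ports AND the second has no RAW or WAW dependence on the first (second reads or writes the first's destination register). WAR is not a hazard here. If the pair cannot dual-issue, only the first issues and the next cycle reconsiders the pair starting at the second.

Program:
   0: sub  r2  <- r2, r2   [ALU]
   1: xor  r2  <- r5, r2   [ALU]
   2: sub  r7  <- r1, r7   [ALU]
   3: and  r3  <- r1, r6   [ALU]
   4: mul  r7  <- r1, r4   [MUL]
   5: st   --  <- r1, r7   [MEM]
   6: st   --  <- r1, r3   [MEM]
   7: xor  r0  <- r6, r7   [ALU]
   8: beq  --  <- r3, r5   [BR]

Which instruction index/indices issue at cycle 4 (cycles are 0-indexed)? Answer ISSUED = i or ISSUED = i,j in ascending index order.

t=0 i0:sub ; RAW+WAW r2
t=1 i1/i2:xor+sub ; 2-wide
t=2 i3/i4:and+mul ; 2-wide
t=3 i5:st ; no-port MEM/MEM
t=4 i6/i7:st+xor ; 2-wide
t=5 i8:beq ; tail

ISSUED = 6,7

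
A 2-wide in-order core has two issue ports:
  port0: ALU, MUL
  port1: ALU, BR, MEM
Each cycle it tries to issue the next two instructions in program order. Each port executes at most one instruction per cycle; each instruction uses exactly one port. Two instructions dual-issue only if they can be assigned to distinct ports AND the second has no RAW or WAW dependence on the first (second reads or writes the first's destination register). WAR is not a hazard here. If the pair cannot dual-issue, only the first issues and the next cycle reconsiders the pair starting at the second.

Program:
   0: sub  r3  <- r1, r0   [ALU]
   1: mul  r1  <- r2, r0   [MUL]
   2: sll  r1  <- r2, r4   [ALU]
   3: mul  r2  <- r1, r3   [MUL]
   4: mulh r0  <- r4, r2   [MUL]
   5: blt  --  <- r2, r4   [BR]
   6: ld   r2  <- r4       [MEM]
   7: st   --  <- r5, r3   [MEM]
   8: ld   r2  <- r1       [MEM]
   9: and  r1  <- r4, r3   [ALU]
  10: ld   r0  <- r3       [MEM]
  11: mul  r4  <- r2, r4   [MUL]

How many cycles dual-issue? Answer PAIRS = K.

#0 head=0: sub;mul i0/i1 dual
#1 head=2: sll i2 RAW r1
#2 head=3: mul i3 no-port MUL/MUL
#3 head=4: mulh;blt i4/i5 dual
#4 head=6: ld i6 no-port MEM/MEM
#5 head=7: st i7 no-port MEM/MEM
#6 head=8: ld;and i8/i9 dual
#7 head=10: ld;mul i10/i11 dual

PAIRS = 4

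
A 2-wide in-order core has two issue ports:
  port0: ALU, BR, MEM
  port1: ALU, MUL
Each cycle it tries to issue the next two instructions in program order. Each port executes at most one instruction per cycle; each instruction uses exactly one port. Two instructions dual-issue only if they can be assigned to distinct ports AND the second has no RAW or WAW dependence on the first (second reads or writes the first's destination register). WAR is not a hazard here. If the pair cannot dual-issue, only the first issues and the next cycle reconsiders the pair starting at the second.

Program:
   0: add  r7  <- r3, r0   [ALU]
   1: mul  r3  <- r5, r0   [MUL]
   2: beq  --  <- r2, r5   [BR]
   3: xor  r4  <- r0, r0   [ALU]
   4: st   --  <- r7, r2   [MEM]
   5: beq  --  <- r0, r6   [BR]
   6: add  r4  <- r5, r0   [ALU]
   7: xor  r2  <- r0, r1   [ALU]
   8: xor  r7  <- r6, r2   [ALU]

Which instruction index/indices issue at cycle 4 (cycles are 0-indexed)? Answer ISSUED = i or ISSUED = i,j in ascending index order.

#0 head=0: add mul i0&i1 2-wide
#1 head=2: beq xor i2&i3 2-wide
#2 head=4: st i4 no-port MEM/BR
#3 head=5: beq add i5&i6 2-wide
#4 head=7: xor i7 RAW r2
#5 head=8: xor i8 tail

ISSUED = 7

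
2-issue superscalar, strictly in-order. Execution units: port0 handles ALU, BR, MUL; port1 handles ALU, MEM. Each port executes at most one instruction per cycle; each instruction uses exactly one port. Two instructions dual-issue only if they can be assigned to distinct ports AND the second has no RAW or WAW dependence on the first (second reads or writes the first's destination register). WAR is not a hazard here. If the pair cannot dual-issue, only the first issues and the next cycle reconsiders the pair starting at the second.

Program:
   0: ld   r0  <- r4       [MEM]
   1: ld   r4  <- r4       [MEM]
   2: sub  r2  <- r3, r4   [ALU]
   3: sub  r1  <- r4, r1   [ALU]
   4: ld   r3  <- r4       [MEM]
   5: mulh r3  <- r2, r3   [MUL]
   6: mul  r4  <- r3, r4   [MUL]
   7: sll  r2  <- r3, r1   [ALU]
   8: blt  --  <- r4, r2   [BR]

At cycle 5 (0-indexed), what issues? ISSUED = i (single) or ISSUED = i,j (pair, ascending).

ISSUED = 6,7

0. ld.MEM @i0  | no-port MEM/MEM
1. ld.MEM @i1  | RAW r4
2. sub.ALU+sub.ALU @i2+i3  | 2-wide
3. ld.MEM @i4  | RAW+WAW r3
4. mulh.MUL @i5  | no-port MUL/MUL
5. mul.MUL+sll.ALU @i6+i7  | 2-wide
6. blt.BR @i8  | tail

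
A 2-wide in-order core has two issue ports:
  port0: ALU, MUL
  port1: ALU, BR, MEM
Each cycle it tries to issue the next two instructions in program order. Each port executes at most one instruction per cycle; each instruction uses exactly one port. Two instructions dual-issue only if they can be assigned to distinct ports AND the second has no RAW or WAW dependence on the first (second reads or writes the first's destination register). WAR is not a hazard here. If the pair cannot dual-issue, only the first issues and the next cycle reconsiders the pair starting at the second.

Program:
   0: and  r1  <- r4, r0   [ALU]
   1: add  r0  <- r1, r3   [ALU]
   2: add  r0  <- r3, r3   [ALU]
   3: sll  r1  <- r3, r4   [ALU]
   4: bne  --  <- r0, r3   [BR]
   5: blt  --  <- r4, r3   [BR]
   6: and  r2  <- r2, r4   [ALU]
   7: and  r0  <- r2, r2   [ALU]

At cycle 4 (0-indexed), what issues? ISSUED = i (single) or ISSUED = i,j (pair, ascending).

#0 head=0: and i0 RAW r1
#1 head=1: add i1 WAW r0
#2 head=2: add+sll i2&i3 pair
#3 head=4: bne i4 no-port BR/BR
#4 head=5: blt+and i5&i6 pair
#5 head=7: and i7 tail

ISSUED = 5,6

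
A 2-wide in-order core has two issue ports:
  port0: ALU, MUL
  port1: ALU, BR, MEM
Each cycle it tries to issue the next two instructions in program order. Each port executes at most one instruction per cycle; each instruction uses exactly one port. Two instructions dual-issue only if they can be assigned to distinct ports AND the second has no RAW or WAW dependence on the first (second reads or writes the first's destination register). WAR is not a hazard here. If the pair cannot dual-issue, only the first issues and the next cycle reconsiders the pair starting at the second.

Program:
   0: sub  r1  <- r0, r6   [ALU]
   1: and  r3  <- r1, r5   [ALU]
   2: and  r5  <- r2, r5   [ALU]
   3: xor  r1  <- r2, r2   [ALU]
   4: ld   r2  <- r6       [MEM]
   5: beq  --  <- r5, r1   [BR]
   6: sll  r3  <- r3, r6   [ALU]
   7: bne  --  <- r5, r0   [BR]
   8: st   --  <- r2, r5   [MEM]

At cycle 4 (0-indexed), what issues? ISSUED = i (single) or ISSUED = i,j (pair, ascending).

ISSUED = 7

  cy0 -> i0 (sub.ALU) RAW r1
  cy1 -> i1+i2 (and.ALU;and.ALU) 2-wide
  cy2 -> i3+i4 (xor.ALU;ld.MEM) 2-wide
  cy3 -> i5+i6 (beq.BR;sll.ALU) 2-wide
  cy4 -> i7 (bne.BR) no-port BR/MEM
  cy5 -> i8 (st.MEM) tail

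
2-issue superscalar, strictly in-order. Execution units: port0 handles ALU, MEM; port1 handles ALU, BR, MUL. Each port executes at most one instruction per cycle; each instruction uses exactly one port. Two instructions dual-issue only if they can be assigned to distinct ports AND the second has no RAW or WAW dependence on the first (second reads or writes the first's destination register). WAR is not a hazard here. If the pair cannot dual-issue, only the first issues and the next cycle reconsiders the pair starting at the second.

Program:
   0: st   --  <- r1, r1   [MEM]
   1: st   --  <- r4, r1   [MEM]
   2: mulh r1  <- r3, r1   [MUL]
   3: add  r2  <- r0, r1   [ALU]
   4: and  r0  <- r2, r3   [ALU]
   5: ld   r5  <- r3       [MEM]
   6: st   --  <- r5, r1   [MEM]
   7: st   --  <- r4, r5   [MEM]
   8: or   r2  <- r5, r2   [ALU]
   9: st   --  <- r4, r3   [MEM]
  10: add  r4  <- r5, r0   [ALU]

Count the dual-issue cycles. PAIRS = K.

PAIRS = 4

  cy0 -> i0 (st) no-port MEM/MEM
  cy1 -> i1/i2 (st+mulh) dual
  cy2 -> i3 (add) RAW r2
  cy3 -> i4/i5 (and+ld) dual
  cy4 -> i6 (st) no-port MEM/MEM
  cy5 -> i7/i8 (st+or) dual
  cy6 -> i9/i10 (st+add) dual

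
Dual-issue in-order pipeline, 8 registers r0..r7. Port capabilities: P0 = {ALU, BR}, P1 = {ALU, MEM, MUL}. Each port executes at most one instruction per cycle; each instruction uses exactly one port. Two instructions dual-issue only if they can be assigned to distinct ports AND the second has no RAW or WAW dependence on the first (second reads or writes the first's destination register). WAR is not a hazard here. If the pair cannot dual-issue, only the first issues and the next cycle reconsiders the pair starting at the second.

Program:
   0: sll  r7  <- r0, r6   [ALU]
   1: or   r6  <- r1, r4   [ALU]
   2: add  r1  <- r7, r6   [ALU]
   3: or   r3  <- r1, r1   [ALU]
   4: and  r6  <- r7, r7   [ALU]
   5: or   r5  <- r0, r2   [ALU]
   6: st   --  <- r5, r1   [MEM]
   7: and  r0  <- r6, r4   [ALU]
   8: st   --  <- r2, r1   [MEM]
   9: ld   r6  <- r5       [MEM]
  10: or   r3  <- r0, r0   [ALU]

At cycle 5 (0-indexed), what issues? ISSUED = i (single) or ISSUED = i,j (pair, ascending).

ISSUED = 8

t=0 i0&i1:sll/or ; pair
t=1 i2:add ; RAW r1
t=2 i3&i4:or/and ; pair
t=3 i5:or ; RAW r5
t=4 i6&i7:st/and ; pair
t=5 i8:st ; no-port MEM/MEM
t=6 i9&i10:ld/or ; pair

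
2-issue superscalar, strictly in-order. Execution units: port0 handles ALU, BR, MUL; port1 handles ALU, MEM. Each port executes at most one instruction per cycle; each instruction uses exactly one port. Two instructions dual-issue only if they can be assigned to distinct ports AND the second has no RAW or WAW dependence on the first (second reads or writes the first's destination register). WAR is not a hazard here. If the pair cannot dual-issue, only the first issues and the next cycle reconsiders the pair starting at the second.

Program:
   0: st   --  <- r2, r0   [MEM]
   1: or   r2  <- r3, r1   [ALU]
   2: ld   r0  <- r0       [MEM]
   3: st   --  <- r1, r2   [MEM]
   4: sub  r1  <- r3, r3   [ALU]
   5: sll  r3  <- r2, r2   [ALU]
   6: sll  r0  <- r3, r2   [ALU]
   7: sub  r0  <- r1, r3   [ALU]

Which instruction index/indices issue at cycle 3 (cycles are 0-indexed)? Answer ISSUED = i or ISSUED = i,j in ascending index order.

ISSUED = 5

  cy0 -> i0+i1 (st;or) dual
  cy1 -> i2 (ld) no-port MEM/MEM
  cy2 -> i3+i4 (st;sub) dual
  cy3 -> i5 (sll) RAW r3
  cy4 -> i6 (sll) WAW r0
  cy5 -> i7 (sub) tail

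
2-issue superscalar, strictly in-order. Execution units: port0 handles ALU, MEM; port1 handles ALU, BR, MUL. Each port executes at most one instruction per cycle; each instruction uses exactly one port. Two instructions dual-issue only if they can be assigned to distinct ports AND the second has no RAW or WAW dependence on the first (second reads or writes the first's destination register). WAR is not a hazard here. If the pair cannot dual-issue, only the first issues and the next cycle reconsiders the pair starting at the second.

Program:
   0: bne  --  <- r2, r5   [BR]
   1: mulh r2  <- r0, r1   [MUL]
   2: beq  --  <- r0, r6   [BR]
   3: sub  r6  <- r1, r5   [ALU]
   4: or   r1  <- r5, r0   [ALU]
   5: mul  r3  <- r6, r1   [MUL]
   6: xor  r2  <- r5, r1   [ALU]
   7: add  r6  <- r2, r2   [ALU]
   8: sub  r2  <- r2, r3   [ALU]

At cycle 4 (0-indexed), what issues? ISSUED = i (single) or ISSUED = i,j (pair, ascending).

ISSUED = 5,6

#0 head=0: bne.BR i0 no-port BR/MUL
#1 head=1: mulh.MUL i1 no-port MUL/BR
#2 head=2: beq.BR+sub.ALU i2&i3 2-wide
#3 head=4: or.ALU i4 RAW r1
#4 head=5: mul.MUL+xor.ALU i5&i6 2-wide
#5 head=7: add.ALU+sub.ALU i7&i8 2-wide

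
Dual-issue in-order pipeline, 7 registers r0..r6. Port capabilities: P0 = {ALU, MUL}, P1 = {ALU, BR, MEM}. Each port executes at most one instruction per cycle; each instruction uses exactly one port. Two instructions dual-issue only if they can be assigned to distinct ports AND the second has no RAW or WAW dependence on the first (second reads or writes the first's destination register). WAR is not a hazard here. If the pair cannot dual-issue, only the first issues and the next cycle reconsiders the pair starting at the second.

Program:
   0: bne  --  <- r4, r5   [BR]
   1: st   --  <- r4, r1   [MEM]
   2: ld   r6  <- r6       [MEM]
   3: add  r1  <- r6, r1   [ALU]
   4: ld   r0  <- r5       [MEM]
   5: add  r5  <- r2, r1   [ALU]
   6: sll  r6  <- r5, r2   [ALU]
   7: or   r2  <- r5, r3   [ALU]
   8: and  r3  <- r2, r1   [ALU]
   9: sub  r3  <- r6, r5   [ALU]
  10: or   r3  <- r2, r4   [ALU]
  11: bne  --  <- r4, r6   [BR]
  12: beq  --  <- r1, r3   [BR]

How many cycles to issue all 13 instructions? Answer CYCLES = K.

[0] i0  bne.BR  -- no-port BR/MEM
[1] i1  st.MEM  -- no-port MEM/MEM
[2] i2  ld.MEM  -- RAW r6
[3] i3,i4  add.ALU ld.MEM  -- 2-wide
[4] i5  add.ALU  -- RAW r5
[5] i6,i7  sll.ALU or.ALU  -- 2-wide
[6] i8  and.ALU  -- WAW r3
[7] i9  sub.ALU  -- WAW r3
[8] i10,i11  or.ALU bne.BR  -- 2-wide
[9] i12  beq.BR  -- tail

CYCLES = 10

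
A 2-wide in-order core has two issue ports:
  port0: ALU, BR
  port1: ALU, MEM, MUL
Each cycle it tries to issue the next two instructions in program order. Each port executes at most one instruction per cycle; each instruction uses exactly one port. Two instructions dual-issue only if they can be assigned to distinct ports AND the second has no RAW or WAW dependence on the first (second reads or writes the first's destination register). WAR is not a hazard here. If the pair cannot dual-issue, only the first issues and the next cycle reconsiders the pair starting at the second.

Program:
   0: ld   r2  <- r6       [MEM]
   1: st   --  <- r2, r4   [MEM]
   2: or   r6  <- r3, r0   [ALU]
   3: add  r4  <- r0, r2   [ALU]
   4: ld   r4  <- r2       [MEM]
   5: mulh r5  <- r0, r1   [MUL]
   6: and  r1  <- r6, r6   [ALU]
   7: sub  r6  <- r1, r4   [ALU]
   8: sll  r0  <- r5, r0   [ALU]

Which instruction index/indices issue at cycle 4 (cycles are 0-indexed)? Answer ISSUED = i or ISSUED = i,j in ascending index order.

ISSUED = 5,6

[0] i0  ld  -- no-port MEM/MEM
[1] i1+i2  st+or  -- pair
[2] i3  add  -- WAW r4
[3] i4  ld  -- no-port MEM/MUL
[4] i5+i6  mulh+and  -- pair
[5] i7+i8  sub+sll  -- pair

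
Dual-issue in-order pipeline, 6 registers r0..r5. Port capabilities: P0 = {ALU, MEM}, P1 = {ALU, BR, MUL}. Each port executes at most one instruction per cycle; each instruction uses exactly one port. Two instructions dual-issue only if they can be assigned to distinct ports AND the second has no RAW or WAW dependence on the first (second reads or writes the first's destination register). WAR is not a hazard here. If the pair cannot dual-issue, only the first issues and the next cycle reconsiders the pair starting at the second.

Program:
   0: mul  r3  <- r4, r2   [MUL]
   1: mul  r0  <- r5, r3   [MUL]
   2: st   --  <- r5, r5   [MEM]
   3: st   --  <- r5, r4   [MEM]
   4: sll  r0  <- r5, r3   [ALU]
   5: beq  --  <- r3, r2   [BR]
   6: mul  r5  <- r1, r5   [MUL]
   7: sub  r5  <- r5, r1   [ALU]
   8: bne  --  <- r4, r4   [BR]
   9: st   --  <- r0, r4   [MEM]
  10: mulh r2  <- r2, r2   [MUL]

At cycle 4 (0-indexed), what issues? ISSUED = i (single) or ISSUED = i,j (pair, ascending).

[0] i0  mul  -- no-port MUL/MUL
[1] i1&i2  mul st  -- 2-wide
[2] i3&i4  st sll  -- 2-wide
[3] i5  beq  -- no-port BR/MUL
[4] i6  mul  -- RAW+WAW r5
[5] i7&i8  sub bne  -- 2-wide
[6] i9&i10  st mulh  -- 2-wide

ISSUED = 6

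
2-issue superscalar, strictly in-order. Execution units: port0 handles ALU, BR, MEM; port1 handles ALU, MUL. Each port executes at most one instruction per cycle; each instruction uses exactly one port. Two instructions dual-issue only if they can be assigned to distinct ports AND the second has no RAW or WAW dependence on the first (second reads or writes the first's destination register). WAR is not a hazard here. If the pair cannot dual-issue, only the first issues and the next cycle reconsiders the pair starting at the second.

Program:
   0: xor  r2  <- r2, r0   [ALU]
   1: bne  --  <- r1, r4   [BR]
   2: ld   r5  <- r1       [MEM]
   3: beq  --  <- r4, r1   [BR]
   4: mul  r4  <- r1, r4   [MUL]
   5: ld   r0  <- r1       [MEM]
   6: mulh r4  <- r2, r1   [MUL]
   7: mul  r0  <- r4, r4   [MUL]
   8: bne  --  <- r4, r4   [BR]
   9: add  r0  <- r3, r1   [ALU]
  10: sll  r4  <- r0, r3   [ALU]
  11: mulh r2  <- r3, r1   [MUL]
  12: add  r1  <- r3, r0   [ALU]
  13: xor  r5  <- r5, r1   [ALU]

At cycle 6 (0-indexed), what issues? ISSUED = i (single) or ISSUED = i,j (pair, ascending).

#0 head=0: xor.ALU bne.BR i0,i1 dual
#1 head=2: ld.MEM i2 no-port MEM/BR
#2 head=3: beq.BR mul.MUL i3,i4 dual
#3 head=5: ld.MEM mulh.MUL i5,i6 dual
#4 head=7: mul.MUL bne.BR i7,i8 dual
#5 head=9: add.ALU i9 RAW r0
#6 head=10: sll.ALU mulh.MUL i10,i11 dual
#7 head=12: add.ALU i12 RAW r1
#8 head=13: xor.ALU i13 tail

ISSUED = 10,11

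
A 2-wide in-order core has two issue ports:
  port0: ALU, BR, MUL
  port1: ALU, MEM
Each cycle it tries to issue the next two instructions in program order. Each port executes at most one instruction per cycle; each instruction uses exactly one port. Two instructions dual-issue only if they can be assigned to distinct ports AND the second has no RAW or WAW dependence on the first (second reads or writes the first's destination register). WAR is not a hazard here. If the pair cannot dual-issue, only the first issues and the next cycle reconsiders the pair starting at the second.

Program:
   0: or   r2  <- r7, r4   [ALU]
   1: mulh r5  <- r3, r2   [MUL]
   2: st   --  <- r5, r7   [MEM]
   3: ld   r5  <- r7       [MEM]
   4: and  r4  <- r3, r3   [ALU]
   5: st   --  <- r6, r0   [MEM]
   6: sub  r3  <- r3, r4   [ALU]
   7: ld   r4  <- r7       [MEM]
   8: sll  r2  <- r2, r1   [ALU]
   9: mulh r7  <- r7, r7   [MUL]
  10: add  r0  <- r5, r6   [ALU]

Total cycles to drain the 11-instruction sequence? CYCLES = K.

CYCLES = 7

0. or @i0  | RAW r2
1. mulh @i1  | RAW r5
2. st @i2  | no-port MEM/MEM
3. ld/and @i3,i4  | dual
4. st/sub @i5,i6  | dual
5. ld/sll @i7,i8  | dual
6. mulh/add @i9,i10  | dual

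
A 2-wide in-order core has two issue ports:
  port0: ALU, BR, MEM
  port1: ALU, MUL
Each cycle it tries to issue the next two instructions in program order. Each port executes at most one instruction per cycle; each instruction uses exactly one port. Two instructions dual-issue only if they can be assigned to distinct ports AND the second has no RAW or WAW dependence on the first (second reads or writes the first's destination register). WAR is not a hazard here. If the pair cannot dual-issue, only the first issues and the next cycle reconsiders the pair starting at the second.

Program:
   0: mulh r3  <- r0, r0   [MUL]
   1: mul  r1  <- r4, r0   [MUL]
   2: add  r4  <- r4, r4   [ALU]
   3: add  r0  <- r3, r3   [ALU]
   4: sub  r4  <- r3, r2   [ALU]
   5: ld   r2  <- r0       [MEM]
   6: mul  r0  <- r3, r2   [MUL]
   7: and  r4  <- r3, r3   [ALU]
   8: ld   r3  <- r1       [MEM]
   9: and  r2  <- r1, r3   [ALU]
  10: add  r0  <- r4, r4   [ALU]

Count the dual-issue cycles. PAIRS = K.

PAIRS = 4

#0 head=0: mulh.MUL i0 no-port MUL/MUL
#1 head=1: mul.MUL;add.ALU i1+i2 2-wide
#2 head=3: add.ALU;sub.ALU i3+i4 2-wide
#3 head=5: ld.MEM i5 RAW r2
#4 head=6: mul.MUL;and.ALU i6+i7 2-wide
#5 head=8: ld.MEM i8 RAW r3
#6 head=9: and.ALU;add.ALU i9+i10 2-wide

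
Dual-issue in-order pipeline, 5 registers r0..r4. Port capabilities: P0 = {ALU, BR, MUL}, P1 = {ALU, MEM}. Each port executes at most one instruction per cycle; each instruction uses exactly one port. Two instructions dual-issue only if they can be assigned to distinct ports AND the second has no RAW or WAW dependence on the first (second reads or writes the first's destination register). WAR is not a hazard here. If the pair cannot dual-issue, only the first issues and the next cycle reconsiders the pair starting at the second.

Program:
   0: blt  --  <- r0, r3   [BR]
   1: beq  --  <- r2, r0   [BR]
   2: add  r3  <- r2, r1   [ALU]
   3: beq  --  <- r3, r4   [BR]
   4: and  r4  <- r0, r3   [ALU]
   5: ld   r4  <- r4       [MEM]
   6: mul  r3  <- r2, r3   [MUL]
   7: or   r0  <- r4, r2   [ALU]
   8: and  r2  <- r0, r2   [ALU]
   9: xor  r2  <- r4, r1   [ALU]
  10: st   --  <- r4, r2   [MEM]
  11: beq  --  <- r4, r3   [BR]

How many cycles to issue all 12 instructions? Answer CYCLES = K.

CYCLES = 8

t=0 i0:blt.BR ; no-port BR/BR
t=1 i1&i2:beq.BR+add.ALU ; dual
t=2 i3&i4:beq.BR+and.ALU ; dual
t=3 i5&i6:ld.MEM+mul.MUL ; dual
t=4 i7:or.ALU ; RAW r0
t=5 i8:and.ALU ; WAW r2
t=6 i9:xor.ALU ; RAW r2
t=7 i10&i11:st.MEM+beq.BR ; dual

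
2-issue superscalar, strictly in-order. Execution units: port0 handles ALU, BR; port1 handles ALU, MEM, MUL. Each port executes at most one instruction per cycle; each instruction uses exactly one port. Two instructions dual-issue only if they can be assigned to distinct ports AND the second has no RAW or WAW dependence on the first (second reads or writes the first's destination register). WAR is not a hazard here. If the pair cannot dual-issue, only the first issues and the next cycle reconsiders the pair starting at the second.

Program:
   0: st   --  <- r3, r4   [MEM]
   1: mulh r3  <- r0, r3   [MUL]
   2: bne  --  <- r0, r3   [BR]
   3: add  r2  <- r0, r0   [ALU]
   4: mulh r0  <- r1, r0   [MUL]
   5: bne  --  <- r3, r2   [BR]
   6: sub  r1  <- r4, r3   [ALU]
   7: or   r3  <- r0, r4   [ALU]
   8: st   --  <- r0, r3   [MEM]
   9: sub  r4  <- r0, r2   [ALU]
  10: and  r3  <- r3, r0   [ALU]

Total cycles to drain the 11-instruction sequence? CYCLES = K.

CYCLES = 7

0. st @i0  | no-port MEM/MUL
1. mulh @i1  | RAW r3
2. bne add @i2&i3  | pair
3. mulh bne @i4&i5  | pair
4. sub or @i6&i7  | pair
5. st sub @i8&i9  | pair
6. and @i10  | tail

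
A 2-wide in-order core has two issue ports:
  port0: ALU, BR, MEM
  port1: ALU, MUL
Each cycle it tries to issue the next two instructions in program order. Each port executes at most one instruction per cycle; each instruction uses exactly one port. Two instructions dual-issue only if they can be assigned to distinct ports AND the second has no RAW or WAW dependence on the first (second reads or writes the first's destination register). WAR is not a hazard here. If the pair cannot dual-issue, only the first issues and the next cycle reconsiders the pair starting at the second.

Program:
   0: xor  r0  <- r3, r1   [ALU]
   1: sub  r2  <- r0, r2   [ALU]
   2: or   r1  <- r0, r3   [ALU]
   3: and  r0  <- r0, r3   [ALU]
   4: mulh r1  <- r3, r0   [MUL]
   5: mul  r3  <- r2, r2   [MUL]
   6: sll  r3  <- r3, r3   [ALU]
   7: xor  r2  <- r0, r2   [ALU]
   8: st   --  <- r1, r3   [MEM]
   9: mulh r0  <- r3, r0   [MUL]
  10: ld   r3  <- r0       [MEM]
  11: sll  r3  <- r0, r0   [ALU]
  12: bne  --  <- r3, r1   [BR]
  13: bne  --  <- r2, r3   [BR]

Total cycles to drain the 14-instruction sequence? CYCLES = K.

CYCLES = 11

0. xor @i0  | RAW r0
1. sub or @i1+i2  | pair
2. and @i3  | RAW r0
3. mulh @i4  | no-port MUL/MUL
4. mul @i5  | RAW+WAW r3
5. sll xor @i6+i7  | pair
6. st mulh @i8+i9  | pair
7. ld @i10  | WAW r3
8. sll @i11  | RAW r3
9. bne @i12  | no-port BR/BR
10. bne @i13  | tail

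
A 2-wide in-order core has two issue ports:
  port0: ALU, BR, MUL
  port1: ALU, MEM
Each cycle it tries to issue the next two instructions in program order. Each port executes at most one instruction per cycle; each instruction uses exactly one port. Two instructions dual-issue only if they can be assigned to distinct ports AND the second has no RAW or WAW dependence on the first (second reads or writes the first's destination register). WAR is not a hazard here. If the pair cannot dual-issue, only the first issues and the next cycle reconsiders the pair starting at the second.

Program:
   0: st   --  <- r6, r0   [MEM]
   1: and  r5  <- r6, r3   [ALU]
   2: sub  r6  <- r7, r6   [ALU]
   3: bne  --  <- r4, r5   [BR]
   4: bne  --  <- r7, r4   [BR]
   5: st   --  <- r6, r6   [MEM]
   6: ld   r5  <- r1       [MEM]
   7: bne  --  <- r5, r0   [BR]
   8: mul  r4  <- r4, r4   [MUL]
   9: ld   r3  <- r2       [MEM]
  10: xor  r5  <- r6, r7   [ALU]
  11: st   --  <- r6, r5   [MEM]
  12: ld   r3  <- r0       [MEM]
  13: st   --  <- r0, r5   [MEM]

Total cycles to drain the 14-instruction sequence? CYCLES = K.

CYCLES = 10

[0] i0/i1  st.MEM;and.ALU  -- dual
[1] i2/i3  sub.ALU;bne.BR  -- dual
[2] i4/i5  bne.BR;st.MEM  -- dual
[3] i6  ld.MEM  -- RAW r5
[4] i7  bne.BR  -- no-port BR/MUL
[5] i8/i9  mul.MUL;ld.MEM  -- dual
[6] i10  xor.ALU  -- RAW r5
[7] i11  st.MEM  -- no-port MEM/MEM
[8] i12  ld.MEM  -- no-port MEM/MEM
[9] i13  st.MEM  -- tail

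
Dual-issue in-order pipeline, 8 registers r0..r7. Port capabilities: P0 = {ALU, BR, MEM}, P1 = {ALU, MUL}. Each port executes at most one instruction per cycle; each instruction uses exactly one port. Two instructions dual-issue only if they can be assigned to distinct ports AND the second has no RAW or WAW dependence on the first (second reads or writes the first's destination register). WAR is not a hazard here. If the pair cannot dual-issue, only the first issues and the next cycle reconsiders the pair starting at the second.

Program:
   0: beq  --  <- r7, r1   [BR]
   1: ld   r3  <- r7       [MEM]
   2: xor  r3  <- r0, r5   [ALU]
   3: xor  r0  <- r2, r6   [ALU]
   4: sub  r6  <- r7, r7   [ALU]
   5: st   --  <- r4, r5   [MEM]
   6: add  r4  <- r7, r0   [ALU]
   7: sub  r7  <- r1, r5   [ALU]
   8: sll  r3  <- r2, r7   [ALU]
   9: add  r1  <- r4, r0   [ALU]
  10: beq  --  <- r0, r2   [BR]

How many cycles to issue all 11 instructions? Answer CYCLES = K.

CYCLES = 7

#0 head=0: beq i0 no-port BR/MEM
#1 head=1: ld i1 WAW r3
#2 head=2: xor;xor i2&i3 dual
#3 head=4: sub;st i4&i5 dual
#4 head=6: add;sub i6&i7 dual
#5 head=8: sll;add i8&i9 dual
#6 head=10: beq i10 tail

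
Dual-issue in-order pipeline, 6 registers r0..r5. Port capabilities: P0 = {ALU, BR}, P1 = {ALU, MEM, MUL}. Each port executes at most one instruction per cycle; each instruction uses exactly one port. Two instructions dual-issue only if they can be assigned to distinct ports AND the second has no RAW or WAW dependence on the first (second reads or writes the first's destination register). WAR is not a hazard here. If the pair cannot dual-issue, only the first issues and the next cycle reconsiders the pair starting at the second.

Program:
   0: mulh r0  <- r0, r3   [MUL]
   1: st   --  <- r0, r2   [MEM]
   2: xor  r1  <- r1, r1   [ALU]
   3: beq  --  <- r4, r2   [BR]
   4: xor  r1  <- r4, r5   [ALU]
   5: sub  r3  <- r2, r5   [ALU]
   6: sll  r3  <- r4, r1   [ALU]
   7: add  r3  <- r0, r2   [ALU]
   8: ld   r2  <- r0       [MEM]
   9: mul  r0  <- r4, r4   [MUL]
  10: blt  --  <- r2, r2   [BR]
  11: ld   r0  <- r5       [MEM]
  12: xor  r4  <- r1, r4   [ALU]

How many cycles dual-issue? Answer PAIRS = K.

PAIRS = 5

[0] i0  mulh  -- no-port MUL/MEM
[1] i1/i2  st xor  -- pair
[2] i3/i4  beq xor  -- pair
[3] i5  sub  -- WAW r3
[4] i6  sll  -- WAW r3
[5] i7/i8  add ld  -- pair
[6] i9/i10  mul blt  -- pair
[7] i11/i12  ld xor  -- pair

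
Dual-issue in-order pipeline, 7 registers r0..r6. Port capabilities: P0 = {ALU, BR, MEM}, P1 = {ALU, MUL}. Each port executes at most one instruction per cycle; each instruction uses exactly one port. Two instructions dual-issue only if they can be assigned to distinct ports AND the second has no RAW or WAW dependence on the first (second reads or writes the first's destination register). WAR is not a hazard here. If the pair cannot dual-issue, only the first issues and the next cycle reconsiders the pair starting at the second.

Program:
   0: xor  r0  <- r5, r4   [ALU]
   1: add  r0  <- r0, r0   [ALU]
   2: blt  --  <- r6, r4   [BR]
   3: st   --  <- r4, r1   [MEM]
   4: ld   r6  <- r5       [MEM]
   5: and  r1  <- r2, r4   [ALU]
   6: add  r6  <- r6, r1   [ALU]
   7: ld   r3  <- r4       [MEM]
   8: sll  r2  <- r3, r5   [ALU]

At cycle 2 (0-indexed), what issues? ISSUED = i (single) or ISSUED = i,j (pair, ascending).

ISSUED = 3

[0] i0  xor.ALU  -- RAW+WAW r0
[1] i1,i2  add.ALU/blt.BR  -- 2-wide
[2] i3  st.MEM  -- no-port MEM/MEM
[3] i4,i5  ld.MEM/and.ALU  -- 2-wide
[4] i6,i7  add.ALU/ld.MEM  -- 2-wide
[5] i8  sll.ALU  -- tail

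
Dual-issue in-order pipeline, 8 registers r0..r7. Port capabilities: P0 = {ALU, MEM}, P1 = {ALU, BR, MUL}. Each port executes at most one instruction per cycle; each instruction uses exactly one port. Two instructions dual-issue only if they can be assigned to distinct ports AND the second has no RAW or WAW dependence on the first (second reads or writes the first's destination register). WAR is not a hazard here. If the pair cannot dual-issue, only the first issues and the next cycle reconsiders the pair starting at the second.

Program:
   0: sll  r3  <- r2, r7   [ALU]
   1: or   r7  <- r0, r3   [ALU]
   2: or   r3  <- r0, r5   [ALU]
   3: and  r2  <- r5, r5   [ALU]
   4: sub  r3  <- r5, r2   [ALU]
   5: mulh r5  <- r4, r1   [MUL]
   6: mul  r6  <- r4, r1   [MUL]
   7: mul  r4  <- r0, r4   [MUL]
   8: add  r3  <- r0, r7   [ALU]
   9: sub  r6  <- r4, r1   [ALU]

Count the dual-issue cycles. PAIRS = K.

PAIRS = 3

0. sll.ALU @i0  | RAW r3
1. or.ALU or.ALU @i1+i2  | 2-wide
2. and.ALU @i3  | RAW r2
3. sub.ALU mulh.MUL @i4+i5  | 2-wide
4. mul.MUL @i6  | no-port MUL/MUL
5. mul.MUL add.ALU @i7+i8  | 2-wide
6. sub.ALU @i9  | tail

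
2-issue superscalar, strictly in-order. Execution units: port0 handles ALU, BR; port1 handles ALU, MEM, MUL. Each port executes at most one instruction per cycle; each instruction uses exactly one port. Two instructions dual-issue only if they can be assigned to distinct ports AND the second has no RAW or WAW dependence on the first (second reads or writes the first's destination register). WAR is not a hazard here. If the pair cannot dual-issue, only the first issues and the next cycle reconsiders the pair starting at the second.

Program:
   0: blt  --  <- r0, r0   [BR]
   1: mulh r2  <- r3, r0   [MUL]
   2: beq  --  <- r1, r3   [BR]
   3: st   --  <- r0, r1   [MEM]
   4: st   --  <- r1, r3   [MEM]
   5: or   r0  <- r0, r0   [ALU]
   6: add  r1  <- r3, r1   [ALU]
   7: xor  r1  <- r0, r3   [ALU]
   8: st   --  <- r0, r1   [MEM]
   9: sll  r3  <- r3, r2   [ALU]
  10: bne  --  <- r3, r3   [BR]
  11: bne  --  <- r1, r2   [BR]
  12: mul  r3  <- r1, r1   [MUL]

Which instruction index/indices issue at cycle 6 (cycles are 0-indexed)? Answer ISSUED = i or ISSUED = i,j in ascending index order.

ISSUED = 10

#0 head=0: blt.BR mulh.MUL i0/i1 dual
#1 head=2: beq.BR st.MEM i2/i3 dual
#2 head=4: st.MEM or.ALU i4/i5 dual
#3 head=6: add.ALU i6 WAW r1
#4 head=7: xor.ALU i7 RAW r1
#5 head=8: st.MEM sll.ALU i8/i9 dual
#6 head=10: bne.BR i10 no-port BR/BR
#7 head=11: bne.BR mul.MUL i11/i12 dual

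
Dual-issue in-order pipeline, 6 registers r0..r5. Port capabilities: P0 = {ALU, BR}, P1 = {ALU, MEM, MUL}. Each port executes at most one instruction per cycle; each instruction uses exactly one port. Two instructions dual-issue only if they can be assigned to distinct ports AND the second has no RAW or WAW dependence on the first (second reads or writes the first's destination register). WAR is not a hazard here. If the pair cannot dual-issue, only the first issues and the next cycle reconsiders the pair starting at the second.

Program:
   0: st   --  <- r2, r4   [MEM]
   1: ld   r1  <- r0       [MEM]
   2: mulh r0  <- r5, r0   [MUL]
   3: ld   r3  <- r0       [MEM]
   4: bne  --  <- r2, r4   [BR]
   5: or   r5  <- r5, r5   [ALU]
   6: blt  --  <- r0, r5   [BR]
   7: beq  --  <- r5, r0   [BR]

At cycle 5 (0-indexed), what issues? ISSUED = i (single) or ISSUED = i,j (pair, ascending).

ISSUED = 6

c0: i0 st  no-port MEM/MEM
c1: i1 ld  no-port MEM/MUL
c2: i2 mulh  no-port MUL/MEM
c3: i3,i4 ld bne  pair
c4: i5 or  RAW r5
c5: i6 blt  no-port BR/BR
c6: i7 beq  tail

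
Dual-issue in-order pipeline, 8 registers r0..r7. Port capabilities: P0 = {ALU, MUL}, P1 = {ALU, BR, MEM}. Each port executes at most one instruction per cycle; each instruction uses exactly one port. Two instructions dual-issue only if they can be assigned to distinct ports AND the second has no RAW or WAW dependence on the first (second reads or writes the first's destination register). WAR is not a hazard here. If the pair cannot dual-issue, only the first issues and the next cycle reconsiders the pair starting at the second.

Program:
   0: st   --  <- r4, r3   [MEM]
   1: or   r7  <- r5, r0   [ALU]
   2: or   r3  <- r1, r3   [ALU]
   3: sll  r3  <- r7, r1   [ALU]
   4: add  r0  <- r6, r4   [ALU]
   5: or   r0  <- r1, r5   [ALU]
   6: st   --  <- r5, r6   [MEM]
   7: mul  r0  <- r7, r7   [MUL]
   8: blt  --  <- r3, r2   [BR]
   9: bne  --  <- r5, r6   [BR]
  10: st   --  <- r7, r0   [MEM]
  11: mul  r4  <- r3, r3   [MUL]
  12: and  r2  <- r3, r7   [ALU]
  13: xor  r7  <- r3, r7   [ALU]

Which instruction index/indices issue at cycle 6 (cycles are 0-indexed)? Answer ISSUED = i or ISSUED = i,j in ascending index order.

ISSUED = 10,11

[0] i0&i1  st or  -- pair
[1] i2  or  -- WAW r3
[2] i3&i4  sll add  -- pair
[3] i5&i6  or st  -- pair
[4] i7&i8  mul blt  -- pair
[5] i9  bne  -- no-port BR/MEM
[6] i10&i11  st mul  -- pair
[7] i12&i13  and xor  -- pair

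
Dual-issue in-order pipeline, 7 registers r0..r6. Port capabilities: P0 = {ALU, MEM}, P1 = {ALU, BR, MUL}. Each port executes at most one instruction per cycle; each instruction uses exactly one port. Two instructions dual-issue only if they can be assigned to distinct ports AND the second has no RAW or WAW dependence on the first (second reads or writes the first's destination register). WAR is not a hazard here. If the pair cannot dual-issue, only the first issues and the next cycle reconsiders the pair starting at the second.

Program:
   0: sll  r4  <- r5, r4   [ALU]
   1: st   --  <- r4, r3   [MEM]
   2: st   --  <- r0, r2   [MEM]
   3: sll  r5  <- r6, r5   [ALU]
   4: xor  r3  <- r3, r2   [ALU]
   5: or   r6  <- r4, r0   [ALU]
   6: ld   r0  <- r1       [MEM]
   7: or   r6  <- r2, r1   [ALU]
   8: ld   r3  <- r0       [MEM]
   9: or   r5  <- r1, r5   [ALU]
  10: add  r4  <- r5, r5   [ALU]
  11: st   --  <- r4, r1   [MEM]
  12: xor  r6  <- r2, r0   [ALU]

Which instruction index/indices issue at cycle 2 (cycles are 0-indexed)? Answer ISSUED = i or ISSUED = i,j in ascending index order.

ISSUED = 2,3

c0: i0 sll  RAW r4
c1: i1 st  no-port MEM/MEM
c2: i2&i3 st;sll  2-wide
c3: i4&i5 xor;or  2-wide
c4: i6&i7 ld;or  2-wide
c5: i8&i9 ld;or  2-wide
c6: i10 add  RAW r4
c7: i11&i12 st;xor  2-wide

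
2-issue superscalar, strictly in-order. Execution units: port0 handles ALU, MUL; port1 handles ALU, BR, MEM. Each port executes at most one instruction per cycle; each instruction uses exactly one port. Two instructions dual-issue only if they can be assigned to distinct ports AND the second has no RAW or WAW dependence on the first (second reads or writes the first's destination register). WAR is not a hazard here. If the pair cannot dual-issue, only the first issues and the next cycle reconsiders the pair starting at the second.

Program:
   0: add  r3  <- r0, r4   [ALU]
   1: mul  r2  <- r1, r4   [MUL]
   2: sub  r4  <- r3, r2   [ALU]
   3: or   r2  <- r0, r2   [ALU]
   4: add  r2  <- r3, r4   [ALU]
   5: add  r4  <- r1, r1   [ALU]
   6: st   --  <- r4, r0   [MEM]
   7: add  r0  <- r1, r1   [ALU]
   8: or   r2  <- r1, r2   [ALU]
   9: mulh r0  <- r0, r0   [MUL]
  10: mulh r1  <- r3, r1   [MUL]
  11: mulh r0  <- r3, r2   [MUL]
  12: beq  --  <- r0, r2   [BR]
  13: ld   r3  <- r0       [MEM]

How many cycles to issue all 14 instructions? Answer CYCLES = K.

CYCLES = 9

0. add.ALU;mul.MUL @i0/i1  | pair
1. sub.ALU;or.ALU @i2/i3  | pair
2. add.ALU;add.ALU @i4/i5  | pair
3. st.MEM;add.ALU @i6/i7  | pair
4. or.ALU;mulh.MUL @i8/i9  | pair
5. mulh.MUL @i10  | no-port MUL/MUL
6. mulh.MUL @i11  | RAW r0
7. beq.BR @i12  | no-port BR/MEM
8. ld.MEM @i13  | tail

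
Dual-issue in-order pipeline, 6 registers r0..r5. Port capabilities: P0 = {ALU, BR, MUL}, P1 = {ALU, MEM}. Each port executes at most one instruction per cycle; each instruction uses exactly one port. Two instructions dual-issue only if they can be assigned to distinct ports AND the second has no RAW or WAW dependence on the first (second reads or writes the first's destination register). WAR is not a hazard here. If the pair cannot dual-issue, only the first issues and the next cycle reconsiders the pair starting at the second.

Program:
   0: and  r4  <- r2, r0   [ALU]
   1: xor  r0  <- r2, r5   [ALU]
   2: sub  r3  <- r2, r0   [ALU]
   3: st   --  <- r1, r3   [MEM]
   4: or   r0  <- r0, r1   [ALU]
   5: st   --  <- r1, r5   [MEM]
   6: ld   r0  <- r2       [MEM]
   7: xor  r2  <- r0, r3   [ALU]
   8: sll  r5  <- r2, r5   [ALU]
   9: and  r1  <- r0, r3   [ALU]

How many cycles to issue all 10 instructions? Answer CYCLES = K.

CYCLES = 7

#0 head=0: and xor i0/i1 2-wide
#1 head=2: sub i2 RAW r3
#2 head=3: st or i3/i4 2-wide
#3 head=5: st i5 no-port MEM/MEM
#4 head=6: ld i6 RAW r0
#5 head=7: xor i7 RAW r2
#6 head=8: sll and i8/i9 2-wide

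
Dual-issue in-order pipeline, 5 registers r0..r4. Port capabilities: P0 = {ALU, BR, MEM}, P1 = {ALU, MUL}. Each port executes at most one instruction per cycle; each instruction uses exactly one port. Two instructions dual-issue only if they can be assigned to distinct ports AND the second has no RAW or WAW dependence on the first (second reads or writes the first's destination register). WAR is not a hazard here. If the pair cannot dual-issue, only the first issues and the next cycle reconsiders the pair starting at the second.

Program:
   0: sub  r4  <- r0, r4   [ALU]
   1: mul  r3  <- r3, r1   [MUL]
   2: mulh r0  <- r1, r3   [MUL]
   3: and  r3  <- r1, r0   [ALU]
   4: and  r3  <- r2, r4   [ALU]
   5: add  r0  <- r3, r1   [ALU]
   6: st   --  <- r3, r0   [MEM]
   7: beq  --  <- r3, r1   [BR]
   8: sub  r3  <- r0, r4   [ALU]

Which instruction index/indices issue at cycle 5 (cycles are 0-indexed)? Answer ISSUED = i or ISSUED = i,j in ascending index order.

ISSUED = 6

#0 head=0: sub.ALU mul.MUL i0+i1 pair
#1 head=2: mulh.MUL i2 RAW r0
#2 head=3: and.ALU i3 WAW r3
#3 head=4: and.ALU i4 RAW r3
#4 head=5: add.ALU i5 RAW r0
#5 head=6: st.MEM i6 no-port MEM/BR
#6 head=7: beq.BR sub.ALU i7+i8 pair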